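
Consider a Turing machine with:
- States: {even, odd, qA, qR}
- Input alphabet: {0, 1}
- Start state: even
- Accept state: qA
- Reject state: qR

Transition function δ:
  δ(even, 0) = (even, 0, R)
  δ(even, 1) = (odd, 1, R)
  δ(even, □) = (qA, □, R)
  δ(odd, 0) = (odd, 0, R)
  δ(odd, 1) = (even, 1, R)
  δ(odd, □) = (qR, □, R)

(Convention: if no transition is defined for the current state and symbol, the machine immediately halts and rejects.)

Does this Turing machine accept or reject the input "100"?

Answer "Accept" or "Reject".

Execution trace:
Initial: [even]100
Step 1: δ(even, 1) = (odd, 1, R) → 1[odd]00
Step 2: δ(odd, 0) = (odd, 0, R) → 10[odd]0
Step 3: δ(odd, 0) = (odd, 0, R) → 100[odd]□
Step 4: δ(odd, □) = (qR, □, R) → 100□[qR]□

The machine reaches the reject state qR and halts.

Answer: Reject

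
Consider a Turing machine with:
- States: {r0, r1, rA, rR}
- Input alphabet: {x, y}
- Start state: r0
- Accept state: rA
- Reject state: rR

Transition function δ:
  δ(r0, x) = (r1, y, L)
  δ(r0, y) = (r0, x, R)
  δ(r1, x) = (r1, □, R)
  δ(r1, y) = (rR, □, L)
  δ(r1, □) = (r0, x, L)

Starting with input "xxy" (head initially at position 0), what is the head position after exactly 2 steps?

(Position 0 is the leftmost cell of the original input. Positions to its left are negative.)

Execution trace (head position shown):
Step 0: [r0]xxy  (head at position 0)
Step 1: move left → [r1]□yxy  (head at position -1)
Step 2: move left → [r0]□xyxy  (head at position -2)

After 2 steps, the head is at position -2.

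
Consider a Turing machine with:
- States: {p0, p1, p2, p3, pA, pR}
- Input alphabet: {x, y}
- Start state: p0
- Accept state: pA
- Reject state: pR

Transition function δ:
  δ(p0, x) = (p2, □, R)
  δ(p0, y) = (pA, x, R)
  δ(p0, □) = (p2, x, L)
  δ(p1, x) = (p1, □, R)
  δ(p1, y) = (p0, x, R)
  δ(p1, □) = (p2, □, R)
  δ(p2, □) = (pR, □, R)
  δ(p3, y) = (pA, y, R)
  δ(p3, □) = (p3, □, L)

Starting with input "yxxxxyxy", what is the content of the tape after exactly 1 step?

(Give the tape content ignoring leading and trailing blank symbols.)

Execution trace:
Initial: [p0]yxxxxyxy
Step 1: δ(p0, y) = (pA, x, R) → x[pA]xxxxyxy

The machine reaches the accept state pA and halts.

After 1 step, the tape (ignoring leading/trailing blanks) is: xxxxxyxy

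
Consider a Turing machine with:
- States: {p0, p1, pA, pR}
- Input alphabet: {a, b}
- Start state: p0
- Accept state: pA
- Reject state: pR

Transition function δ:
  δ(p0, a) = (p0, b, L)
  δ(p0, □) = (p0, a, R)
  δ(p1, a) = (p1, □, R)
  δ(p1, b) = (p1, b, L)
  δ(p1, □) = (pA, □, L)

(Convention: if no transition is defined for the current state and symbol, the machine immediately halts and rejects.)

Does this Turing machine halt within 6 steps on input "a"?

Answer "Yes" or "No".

Execution trace:
Initial: [p0]a
Step 1: δ(p0, a) = (p0, b, L) → [p0]□b
Step 2: δ(p0, □) = (p0, a, R) → a[p0]b

No transition is defined for δ(p0, b). By convention the machine halts and rejects.
The machine halted after 2 steps (within the 6-step bound).

Answer: Yes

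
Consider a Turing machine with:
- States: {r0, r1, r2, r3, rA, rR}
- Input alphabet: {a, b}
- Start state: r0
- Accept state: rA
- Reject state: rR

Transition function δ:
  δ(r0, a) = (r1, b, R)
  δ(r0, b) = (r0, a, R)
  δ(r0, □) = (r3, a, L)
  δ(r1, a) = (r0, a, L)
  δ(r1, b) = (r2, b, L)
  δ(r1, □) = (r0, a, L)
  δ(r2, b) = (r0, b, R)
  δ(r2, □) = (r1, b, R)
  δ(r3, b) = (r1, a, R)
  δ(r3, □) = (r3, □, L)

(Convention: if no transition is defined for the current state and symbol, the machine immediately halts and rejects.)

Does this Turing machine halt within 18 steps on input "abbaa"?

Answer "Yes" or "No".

Execution trace:
Initial: [r0]abbaa
Step 1: δ(r0, a) = (r1, b, R) → b[r1]bbaa
Step 2: δ(r1, b) = (r2, b, L) → [r2]bbbaa
Step 3: δ(r2, b) = (r0, b, R) → b[r0]bbaa
Step 4: δ(r0, b) = (r0, a, R) → ba[r0]baa
Step 5: δ(r0, b) = (r0, a, R) → baa[r0]aa
Step 6: δ(r0, a) = (r1, b, R) → baab[r1]a
Step 7: δ(r1, a) = (r0, a, L) → baa[r0]ba
Step 8: δ(r0, b) = (r0, a, R) → baaa[r0]a
Step 9: δ(r0, a) = (r1, b, R) → baaab[r1]□
Step 10: δ(r1, □) = (r0, a, L) → baaa[r0]ba
Step 11: δ(r0, b) = (r0, a, R) → baaaa[r0]a
Step 12: δ(r0, a) = (r1, b, R) → baaaab[r1]□
Step 13: δ(r1, □) = (r0, a, L) → baaaa[r0]ba
Step 14: δ(r0, b) = (r0, a, R) → baaaaa[r0]a
Step 15: δ(r0, a) = (r1, b, R) → baaaaab[r1]□
Step 16: δ(r1, □) = (r0, a, L) → baaaaa[r0]ba
Step 17: δ(r0, b) = (r0, a, R) → baaaaaa[r0]a
Step 18: δ(r0, a) = (r1, b, R) → baaaaaab[r1]□

The machine has not reached a halting state after 18 steps.
The machine did not halt within the 18-step bound.

Answer: No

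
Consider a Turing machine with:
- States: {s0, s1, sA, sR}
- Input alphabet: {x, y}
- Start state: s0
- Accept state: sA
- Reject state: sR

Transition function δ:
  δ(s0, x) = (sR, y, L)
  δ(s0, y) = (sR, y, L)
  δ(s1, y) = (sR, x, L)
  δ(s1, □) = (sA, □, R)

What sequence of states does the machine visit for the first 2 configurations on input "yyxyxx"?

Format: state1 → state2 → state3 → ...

Execution trace:
Initial: [s0]yyxyxx
Step 1: δ(s0, y) = (sR, y, L) → [sR]□yyxyxx

The machine reaches the reject state sR and halts.

State sequence: s0 → sR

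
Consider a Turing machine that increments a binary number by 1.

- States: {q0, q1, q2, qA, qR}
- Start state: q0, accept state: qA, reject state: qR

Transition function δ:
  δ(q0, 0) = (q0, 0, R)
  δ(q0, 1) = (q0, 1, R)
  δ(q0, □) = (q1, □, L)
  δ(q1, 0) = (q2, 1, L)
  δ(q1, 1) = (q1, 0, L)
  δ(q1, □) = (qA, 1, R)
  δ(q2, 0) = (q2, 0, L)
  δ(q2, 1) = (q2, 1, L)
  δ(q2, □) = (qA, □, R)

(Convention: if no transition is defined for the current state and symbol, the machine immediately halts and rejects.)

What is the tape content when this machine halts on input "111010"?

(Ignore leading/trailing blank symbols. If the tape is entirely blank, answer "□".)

Execution trace:
Initial: [q0]111010
Step 1: δ(q0, 1) = (q0, 1, R) → 1[q0]11010
Step 2: δ(q0, 1) = (q0, 1, R) → 11[q0]1010
Step 3: δ(q0, 1) = (q0, 1, R) → 111[q0]010
Step 4: δ(q0, 0) = (q0, 0, R) → 1110[q0]10
Step 5: δ(q0, 1) = (q0, 1, R) → 11101[q0]0
Step 6: δ(q0, 0) = (q0, 0, R) → 111010[q0]□
Step 7: δ(q0, □) = (q1, □, L) → 11101[q1]0□
Step 8: δ(q1, 0) = (q2, 1, L) → 1110[q2]11□
Step 9: δ(q2, 1) = (q2, 1, L) → 111[q2]011□
Step 10: δ(q2, 0) = (q2, 0, L) → 11[q2]1011□
Step 11: δ(q2, 1) = (q2, 1, L) → 1[q2]11011□
Step 12: δ(q2, 1) = (q2, 1, L) → [q2]111011□
Step 13: δ(q2, 1) = (q2, 1, L) → [q2]□111011□
Step 14: δ(q2, □) = (qA, □, R) → □[qA]111011□

The machine reaches the accept state qA and halts.

Final tape (ignoring leading/trailing blanks): 111011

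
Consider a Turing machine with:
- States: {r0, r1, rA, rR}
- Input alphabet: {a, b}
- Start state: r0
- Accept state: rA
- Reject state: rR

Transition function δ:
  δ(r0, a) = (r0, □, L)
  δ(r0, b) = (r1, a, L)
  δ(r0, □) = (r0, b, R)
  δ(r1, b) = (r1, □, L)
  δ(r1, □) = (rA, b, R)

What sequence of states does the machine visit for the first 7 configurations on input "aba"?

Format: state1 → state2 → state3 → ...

Execution trace:
Initial: [r0]aba
Step 1: δ(r0, a) = (r0, □, L) → [r0]□□ba
Step 2: δ(r0, □) = (r0, b, R) → b[r0]□ba
Step 3: δ(r0, □) = (r0, b, R) → bb[r0]ba
Step 4: δ(r0, b) = (r1, a, L) → b[r1]baa
Step 5: δ(r1, b) = (r1, □, L) → [r1]b□aa
Step 6: δ(r1, b) = (r1, □, L) → [r1]□□□aa

State sequence: r0 → r0 → r0 → r0 → r1 → r1 → r1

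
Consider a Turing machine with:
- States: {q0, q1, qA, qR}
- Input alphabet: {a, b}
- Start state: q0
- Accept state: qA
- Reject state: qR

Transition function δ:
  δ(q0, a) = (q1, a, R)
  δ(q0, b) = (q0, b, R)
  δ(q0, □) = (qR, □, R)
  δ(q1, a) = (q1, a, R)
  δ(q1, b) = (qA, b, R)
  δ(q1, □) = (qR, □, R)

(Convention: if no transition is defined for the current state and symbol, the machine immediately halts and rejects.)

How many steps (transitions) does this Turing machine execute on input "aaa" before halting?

Execution trace:
Initial: [q0]aaa
Step 1: δ(q0, a) = (q1, a, R) → a[q1]aa
Step 2: δ(q1, a) = (q1, a, R) → aa[q1]a
Step 3: δ(q1, a) = (q1, a, R) → aaa[q1]□
Step 4: δ(q1, □) = (qR, □, R) → aaa□[qR]□

The machine reaches the reject state qR and halts.

The machine executed 4 steps before halting.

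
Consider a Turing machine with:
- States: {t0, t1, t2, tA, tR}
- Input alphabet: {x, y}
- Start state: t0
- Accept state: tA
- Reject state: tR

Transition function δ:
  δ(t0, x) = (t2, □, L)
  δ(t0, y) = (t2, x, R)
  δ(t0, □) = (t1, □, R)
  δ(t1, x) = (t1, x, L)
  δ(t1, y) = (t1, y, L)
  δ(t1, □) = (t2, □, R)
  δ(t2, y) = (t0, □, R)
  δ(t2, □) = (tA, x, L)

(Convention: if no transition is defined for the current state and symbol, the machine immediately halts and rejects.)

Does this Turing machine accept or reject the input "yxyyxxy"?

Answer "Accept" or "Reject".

Execution trace:
Initial: [t0]yxyyxxy
Step 1: δ(t0, y) = (t2, x, R) → x[t2]xyyxxy

No transition is defined for δ(t2, x). By convention the machine halts and rejects.

Answer: Reject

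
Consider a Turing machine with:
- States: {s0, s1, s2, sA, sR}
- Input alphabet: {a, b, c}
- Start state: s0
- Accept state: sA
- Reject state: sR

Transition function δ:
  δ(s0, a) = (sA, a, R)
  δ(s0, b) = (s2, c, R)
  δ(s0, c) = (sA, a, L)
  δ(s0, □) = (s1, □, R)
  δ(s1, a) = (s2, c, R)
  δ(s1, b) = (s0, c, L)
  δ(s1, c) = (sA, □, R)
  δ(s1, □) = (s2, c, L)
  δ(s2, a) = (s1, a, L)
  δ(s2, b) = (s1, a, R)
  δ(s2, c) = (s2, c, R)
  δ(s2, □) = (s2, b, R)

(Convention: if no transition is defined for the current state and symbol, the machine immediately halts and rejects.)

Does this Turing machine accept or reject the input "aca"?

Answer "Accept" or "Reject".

Execution trace:
Initial: [s0]aca
Step 1: δ(s0, a) = (sA, a, R) → a[sA]ca

The machine reaches the accept state sA and halts.

Answer: Accept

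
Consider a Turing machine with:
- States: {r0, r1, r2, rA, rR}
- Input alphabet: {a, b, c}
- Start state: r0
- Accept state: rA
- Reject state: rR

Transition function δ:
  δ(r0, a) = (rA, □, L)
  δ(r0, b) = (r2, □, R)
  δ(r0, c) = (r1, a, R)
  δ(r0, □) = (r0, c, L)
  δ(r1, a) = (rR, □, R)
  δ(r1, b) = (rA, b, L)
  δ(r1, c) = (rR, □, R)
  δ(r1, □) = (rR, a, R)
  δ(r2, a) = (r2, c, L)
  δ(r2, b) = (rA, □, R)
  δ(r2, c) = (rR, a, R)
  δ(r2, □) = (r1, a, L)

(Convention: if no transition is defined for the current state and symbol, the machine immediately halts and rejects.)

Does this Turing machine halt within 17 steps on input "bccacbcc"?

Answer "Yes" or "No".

Execution trace:
Initial: [r0]bccacbcc
Step 1: δ(r0, b) = (r2, □, R) → □[r2]ccacbcc
Step 2: δ(r2, c) = (rR, a, R) → □a[rR]cacbcc

The machine reaches the reject state rR and halts.
The machine halted after 2 steps (within the 17-step bound).

Answer: Yes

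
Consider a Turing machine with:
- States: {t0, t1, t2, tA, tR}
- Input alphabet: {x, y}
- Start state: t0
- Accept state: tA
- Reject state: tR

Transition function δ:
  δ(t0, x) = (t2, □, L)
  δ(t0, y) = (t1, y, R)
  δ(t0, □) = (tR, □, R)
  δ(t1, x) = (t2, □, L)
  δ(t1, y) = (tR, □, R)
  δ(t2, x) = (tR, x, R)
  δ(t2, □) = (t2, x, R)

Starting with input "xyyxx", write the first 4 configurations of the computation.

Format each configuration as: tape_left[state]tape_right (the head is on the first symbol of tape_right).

Transitions applied:
Step 1: δ(t0, x) = (t2, □, L)
Step 2: δ(t2, □) = (t2, x, R)
Step 3: δ(t2, □) = (t2, x, R)

The first 4 configurations are:
[t0]xyyxx ⊢ [t2]□□yyxx ⊢ x[t2]□yyxx ⊢ xx[t2]yyxx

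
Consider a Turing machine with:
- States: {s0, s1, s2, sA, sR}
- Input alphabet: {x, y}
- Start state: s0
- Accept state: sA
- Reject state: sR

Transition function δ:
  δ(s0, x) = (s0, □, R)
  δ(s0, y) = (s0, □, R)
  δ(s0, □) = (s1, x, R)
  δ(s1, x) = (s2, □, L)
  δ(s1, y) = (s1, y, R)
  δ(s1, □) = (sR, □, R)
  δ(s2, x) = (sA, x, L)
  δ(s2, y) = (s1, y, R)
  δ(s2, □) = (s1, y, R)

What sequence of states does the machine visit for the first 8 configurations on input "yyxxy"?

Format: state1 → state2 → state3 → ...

Execution trace:
Initial: [s0]yyxxy
Step 1: δ(s0, y) = (s0, □, R) → □[s0]yxxy
Step 2: δ(s0, y) = (s0, □, R) → □□[s0]xxy
Step 3: δ(s0, x) = (s0, □, R) → □□□[s0]xy
Step 4: δ(s0, x) = (s0, □, R) → □□□□[s0]y
Step 5: δ(s0, y) = (s0, □, R) → □□□□□[s0]□
Step 6: δ(s0, □) = (s1, x, R) → □□□□□x[s1]□
Step 7: δ(s1, □) = (sR, □, R) → □□□□□x□[sR]□

The machine reaches the reject state sR and halts.

State sequence: s0 → s0 → s0 → s0 → s0 → s0 → s1 → sR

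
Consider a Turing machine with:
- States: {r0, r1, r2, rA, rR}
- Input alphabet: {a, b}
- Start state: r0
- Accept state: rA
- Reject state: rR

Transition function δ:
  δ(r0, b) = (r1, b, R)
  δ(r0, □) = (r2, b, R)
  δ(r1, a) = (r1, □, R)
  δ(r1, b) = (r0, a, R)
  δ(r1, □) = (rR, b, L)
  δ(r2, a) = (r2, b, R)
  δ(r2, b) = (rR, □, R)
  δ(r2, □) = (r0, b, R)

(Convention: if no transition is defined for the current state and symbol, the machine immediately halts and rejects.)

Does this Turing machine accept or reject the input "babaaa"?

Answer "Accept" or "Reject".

Execution trace:
Initial: [r0]babaaa
Step 1: δ(r0, b) = (r1, b, R) → b[r1]abaaa
Step 2: δ(r1, a) = (r1, □, R) → b□[r1]baaa
Step 3: δ(r1, b) = (r0, a, R) → b□a[r0]aaa

No transition is defined for δ(r0, a). By convention the machine halts and rejects.

Answer: Reject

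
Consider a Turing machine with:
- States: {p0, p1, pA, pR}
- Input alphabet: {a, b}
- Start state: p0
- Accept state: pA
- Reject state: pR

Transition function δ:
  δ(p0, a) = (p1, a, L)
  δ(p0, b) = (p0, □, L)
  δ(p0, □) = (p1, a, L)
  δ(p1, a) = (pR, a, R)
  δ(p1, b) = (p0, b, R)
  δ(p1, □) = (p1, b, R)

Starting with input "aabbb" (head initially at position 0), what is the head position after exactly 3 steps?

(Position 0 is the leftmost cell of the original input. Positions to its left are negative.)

Execution trace (head position shown):
Step 0: [p0]aabbb  (head at position 0)
Step 1: move left → [p1]□aabbb  (head at position -1)
Step 2: move right → b[p1]aabbb  (head at position 0)
Step 3: move right → ba[pR]abbb  (head at position 1)

After 3 steps, the head is at position 1.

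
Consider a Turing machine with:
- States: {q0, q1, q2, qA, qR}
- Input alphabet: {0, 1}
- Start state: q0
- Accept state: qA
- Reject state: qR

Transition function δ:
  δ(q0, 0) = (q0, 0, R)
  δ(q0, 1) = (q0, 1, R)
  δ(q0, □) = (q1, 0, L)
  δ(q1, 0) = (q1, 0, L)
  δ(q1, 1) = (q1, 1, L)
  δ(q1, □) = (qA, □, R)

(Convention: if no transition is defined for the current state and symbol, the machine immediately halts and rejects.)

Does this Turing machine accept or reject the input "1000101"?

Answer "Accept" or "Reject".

Execution trace:
Initial: [q0]1000101
Step 1: δ(q0, 1) = (q0, 1, R) → 1[q0]000101
Step 2: δ(q0, 0) = (q0, 0, R) → 10[q0]00101
Step 3: δ(q0, 0) = (q0, 0, R) → 100[q0]0101
Step 4: δ(q0, 0) = (q0, 0, R) → 1000[q0]101
Step 5: δ(q0, 1) = (q0, 1, R) → 10001[q0]01
Step 6: δ(q0, 0) = (q0, 0, R) → 100010[q0]1
Step 7: δ(q0, 1) = (q0, 1, R) → 1000101[q0]□
Step 8: δ(q0, □) = (q1, 0, L) → 100010[q1]10
Step 9: δ(q1, 1) = (q1, 1, L) → 10001[q1]010
Step 10: δ(q1, 0) = (q1, 0, L) → 1000[q1]1010
Step 11: δ(q1, 1) = (q1, 1, L) → 100[q1]01010
Step 12: δ(q1, 0) = (q1, 0, L) → 10[q1]001010
Step 13: δ(q1, 0) = (q1, 0, L) → 1[q1]0001010
Step 14: δ(q1, 0) = (q1, 0, L) → [q1]10001010
Step 15: δ(q1, 1) = (q1, 1, L) → [q1]□10001010
Step 16: δ(q1, □) = (qA, □, R) → □[qA]10001010

The machine reaches the accept state qA and halts.

Answer: Accept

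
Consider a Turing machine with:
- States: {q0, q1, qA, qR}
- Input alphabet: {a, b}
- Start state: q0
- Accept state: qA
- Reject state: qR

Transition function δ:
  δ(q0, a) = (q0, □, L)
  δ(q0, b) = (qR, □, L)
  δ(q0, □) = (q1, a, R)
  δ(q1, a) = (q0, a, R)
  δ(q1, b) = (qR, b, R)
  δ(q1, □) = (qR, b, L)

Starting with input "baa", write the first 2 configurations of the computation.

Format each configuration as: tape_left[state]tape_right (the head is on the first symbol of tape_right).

Transitions applied:
Step 1: δ(q0, b) = (qR, □, L)

The first 2 configurations are:
[q0]baa ⊢ [qR]□□aa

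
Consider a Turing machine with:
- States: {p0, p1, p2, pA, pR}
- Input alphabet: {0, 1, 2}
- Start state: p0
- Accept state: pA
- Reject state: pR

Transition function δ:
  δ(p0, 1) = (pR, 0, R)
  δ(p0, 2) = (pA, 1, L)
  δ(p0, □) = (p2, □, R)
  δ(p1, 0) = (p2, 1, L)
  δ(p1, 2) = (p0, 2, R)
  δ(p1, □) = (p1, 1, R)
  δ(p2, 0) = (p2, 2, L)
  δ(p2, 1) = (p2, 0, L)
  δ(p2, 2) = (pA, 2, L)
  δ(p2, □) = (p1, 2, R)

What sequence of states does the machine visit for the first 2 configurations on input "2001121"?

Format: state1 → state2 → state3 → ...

Execution trace:
Initial: [p0]2001121
Step 1: δ(p0, 2) = (pA, 1, L) → [pA]□1001121

The machine reaches the accept state pA and halts.

State sequence: p0 → pA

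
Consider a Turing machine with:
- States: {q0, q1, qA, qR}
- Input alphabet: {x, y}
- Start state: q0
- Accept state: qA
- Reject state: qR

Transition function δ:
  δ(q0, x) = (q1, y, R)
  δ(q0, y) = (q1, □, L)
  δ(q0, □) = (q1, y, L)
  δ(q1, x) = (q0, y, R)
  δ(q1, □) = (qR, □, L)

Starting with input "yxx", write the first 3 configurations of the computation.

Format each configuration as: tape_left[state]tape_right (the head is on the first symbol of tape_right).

Transitions applied:
Step 1: δ(q0, y) = (q1, □, L)
Step 2: δ(q1, □) = (qR, □, L)

The first 3 configurations are:
[q0]yxx ⊢ [q1]□□xx ⊢ [qR]□□□xx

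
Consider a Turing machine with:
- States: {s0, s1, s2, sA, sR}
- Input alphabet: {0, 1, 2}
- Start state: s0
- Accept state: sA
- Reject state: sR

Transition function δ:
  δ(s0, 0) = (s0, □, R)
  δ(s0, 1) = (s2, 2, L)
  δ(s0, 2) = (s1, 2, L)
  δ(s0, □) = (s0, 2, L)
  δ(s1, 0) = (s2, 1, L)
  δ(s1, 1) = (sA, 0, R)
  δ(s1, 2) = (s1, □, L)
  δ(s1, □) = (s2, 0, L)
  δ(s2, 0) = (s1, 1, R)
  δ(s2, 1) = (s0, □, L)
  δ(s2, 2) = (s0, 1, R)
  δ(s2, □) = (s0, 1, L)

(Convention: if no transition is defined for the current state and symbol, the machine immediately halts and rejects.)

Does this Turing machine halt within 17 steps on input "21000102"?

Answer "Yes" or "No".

Execution trace:
Initial: [s0]21000102
Step 1: δ(s0, 2) = (s1, 2, L) → [s1]□21000102
Step 2: δ(s1, □) = (s2, 0, L) → [s2]□021000102
Step 3: δ(s2, □) = (s0, 1, L) → [s0]□1021000102
Step 4: δ(s0, □) = (s0, 2, L) → [s0]□21021000102
Step 5: δ(s0, □) = (s0, 2, L) → [s0]□221021000102
Step 6: δ(s0, □) = (s0, 2, L) → [s0]□2221021000102
Step 7: δ(s0, □) = (s0, 2, L) → [s0]□22221021000102
Step 8: δ(s0, □) = (s0, 2, L) → [s0]□222221021000102
Step 9: δ(s0, □) = (s0, 2, L) → [s0]□2222221021000102
Step 10: δ(s0, □) = (s0, 2, L) → [s0]□22222221021000102
Step 11: δ(s0, □) = (s0, 2, L) → [s0]□222222221021000102
Step 12: δ(s0, □) = (s0, 2, L) → [s0]□2222222221021000102
Step 13: δ(s0, □) = (s0, 2, L) → [s0]□22222222221021000102
Step 14: δ(s0, □) = (s0, 2, L) → [s0]□222222222221021000102
Step 15: δ(s0, □) = (s0, 2, L) → [s0]□2222222222221021000102
Step 16: δ(s0, □) = (s0, 2, L) → [s0]□22222222222221021000102
Step 17: δ(s0, □) = (s0, 2, L) → [s0]□222222222222221021000102

The machine has not reached a halting state after 17 steps.
The machine did not halt within the 17-step bound.

Answer: No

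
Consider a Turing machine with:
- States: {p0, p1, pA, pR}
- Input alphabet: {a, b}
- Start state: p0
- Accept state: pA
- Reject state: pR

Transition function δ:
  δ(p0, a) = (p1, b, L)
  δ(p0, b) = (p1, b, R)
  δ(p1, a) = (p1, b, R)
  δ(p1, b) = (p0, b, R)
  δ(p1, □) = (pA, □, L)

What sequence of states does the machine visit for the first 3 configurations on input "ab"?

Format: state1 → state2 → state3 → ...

Execution trace:
Initial: [p0]ab
Step 1: δ(p0, a) = (p1, b, L) → [p1]□bb
Step 2: δ(p1, □) = (pA, □, L) → [pA]□□bb

The machine reaches the accept state pA and halts.

State sequence: p0 → p1 → pA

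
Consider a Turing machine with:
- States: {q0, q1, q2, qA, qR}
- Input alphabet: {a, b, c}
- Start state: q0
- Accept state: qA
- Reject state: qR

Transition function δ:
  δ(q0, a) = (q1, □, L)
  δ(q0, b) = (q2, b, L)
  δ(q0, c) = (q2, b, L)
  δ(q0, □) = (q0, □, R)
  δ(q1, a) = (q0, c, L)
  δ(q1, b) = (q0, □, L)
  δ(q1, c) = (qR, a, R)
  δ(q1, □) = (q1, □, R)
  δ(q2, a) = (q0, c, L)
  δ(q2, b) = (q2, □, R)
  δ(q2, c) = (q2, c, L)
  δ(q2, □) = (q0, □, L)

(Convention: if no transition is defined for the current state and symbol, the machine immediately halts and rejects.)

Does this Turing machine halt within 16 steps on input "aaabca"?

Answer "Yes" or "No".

Execution trace:
Initial: [q0]aaabca
Step 1: δ(q0, a) = (q1, □, L) → [q1]□□aabca
Step 2: δ(q1, □) = (q1, □, R) → □[q1]□aabca
Step 3: δ(q1, □) = (q1, □, R) → □□[q1]aabca
Step 4: δ(q1, a) = (q0, c, L) → □[q0]□cabca
Step 5: δ(q0, □) = (q0, □, R) → □□[q0]cabca
Step 6: δ(q0, c) = (q2, b, L) → □[q2]□babca
Step 7: δ(q2, □) = (q0, □, L) → [q0]□□babca
Step 8: δ(q0, □) = (q0, □, R) → □[q0]□babca
Step 9: δ(q0, □) = (q0, □, R) → □□[q0]babca
Step 10: δ(q0, b) = (q2, b, L) → □[q2]□babca
Step 11: δ(q2, □) = (q0, □, L) → [q0]□□babca
Step 12: δ(q0, □) = (q0, □, R) → □[q0]□babca
Step 13: δ(q0, □) = (q0, □, R) → □□[q0]babca
Step 14: δ(q0, b) = (q2, b, L) → □[q2]□babca
Step 15: δ(q2, □) = (q0, □, L) → [q0]□□babca
Step 16: δ(q0, □) = (q0, □, R) → □[q0]□babca

The machine has not reached a halting state after 16 steps.
The machine did not halt within the 16-step bound.

Answer: No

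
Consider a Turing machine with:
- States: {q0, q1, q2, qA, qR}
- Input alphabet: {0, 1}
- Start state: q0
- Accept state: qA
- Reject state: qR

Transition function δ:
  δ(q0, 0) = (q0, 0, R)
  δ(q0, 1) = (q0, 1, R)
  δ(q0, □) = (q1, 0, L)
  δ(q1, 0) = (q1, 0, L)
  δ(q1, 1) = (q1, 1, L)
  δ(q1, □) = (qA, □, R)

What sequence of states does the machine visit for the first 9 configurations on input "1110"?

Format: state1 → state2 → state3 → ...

Execution trace:
Initial: [q0]1110
Step 1: δ(q0, 1) = (q0, 1, R) → 1[q0]110
Step 2: δ(q0, 1) = (q0, 1, R) → 11[q0]10
Step 3: δ(q0, 1) = (q0, 1, R) → 111[q0]0
Step 4: δ(q0, 0) = (q0, 0, R) → 1110[q0]□
Step 5: δ(q0, □) = (q1, 0, L) → 111[q1]00
Step 6: δ(q1, 0) = (q1, 0, L) → 11[q1]100
Step 7: δ(q1, 1) = (q1, 1, L) → 1[q1]1100
Step 8: δ(q1, 1) = (q1, 1, L) → [q1]11100

State sequence: q0 → q0 → q0 → q0 → q0 → q1 → q1 → q1 → q1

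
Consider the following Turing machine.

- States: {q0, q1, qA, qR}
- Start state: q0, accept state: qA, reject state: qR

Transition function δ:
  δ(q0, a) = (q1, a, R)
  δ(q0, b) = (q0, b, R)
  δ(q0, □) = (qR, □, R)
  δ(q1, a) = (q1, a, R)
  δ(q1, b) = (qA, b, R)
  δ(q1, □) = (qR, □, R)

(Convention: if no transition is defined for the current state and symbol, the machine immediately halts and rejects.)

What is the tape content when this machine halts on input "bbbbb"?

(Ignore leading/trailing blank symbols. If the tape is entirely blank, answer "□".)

Execution trace:
Initial: [q0]bbbbb
Step 1: δ(q0, b) = (q0, b, R) → b[q0]bbbb
Step 2: δ(q0, b) = (q0, b, R) → bb[q0]bbb
Step 3: δ(q0, b) = (q0, b, R) → bbb[q0]bb
Step 4: δ(q0, b) = (q0, b, R) → bbbb[q0]b
Step 5: δ(q0, b) = (q0, b, R) → bbbbb[q0]□
Step 6: δ(q0, □) = (qR, □, R) → bbbbb□[qR]□

The machine reaches the reject state qR and halts.

Final tape (ignoring leading/trailing blanks): bbbbb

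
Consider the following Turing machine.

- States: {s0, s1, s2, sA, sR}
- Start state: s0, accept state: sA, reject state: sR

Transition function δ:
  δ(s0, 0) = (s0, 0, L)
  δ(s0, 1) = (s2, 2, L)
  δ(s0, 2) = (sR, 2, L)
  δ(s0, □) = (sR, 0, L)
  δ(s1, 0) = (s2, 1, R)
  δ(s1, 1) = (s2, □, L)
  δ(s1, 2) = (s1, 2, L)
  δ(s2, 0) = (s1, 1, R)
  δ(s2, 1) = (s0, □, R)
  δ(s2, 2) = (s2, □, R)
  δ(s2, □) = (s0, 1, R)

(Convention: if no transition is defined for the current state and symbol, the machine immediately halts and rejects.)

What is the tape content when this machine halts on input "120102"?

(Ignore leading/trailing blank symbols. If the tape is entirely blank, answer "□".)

Execution trace:
Initial: [s0]120102
Step 1: δ(s0, 1) = (s2, 2, L) → [s2]□220102
Step 2: δ(s2, □) = (s0, 1, R) → 1[s0]220102
Step 3: δ(s0, 2) = (sR, 2, L) → [sR]1220102

The machine reaches the reject state sR and halts.

Final tape (ignoring leading/trailing blanks): 1220102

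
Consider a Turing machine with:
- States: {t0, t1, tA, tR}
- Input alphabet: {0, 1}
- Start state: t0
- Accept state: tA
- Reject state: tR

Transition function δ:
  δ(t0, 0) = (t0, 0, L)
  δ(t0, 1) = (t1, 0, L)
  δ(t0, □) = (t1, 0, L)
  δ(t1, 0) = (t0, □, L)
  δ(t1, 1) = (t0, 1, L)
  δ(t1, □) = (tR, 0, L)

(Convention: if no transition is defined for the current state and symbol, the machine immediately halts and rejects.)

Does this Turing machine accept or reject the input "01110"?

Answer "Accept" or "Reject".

Execution trace:
Initial: [t0]01110
Step 1: δ(t0, 0) = (t0, 0, L) → [t0]□01110
Step 2: δ(t0, □) = (t1, 0, L) → [t1]□001110
Step 3: δ(t1, □) = (tR, 0, L) → [tR]□0001110

The machine reaches the reject state tR and halts.

Answer: Reject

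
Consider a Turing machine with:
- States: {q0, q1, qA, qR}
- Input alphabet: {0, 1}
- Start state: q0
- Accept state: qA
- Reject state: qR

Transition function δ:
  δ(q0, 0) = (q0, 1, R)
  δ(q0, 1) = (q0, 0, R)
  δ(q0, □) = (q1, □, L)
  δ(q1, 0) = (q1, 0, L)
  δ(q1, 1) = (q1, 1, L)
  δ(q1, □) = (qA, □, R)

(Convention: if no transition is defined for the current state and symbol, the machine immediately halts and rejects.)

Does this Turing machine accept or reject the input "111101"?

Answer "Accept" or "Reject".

Execution trace:
Initial: [q0]111101
Step 1: δ(q0, 1) = (q0, 0, R) → 0[q0]11101
Step 2: δ(q0, 1) = (q0, 0, R) → 00[q0]1101
Step 3: δ(q0, 1) = (q0, 0, R) → 000[q0]101
Step 4: δ(q0, 1) = (q0, 0, R) → 0000[q0]01
Step 5: δ(q0, 0) = (q0, 1, R) → 00001[q0]1
Step 6: δ(q0, 1) = (q0, 0, R) → 000010[q0]□
Step 7: δ(q0, □) = (q1, □, L) → 00001[q1]0□
Step 8: δ(q1, 0) = (q1, 0, L) → 0000[q1]10□
Step 9: δ(q1, 1) = (q1, 1, L) → 000[q1]010□
Step 10: δ(q1, 0) = (q1, 0, L) → 00[q1]0010□
Step 11: δ(q1, 0) = (q1, 0, L) → 0[q1]00010□
Step 12: δ(q1, 0) = (q1, 0, L) → [q1]000010□
Step 13: δ(q1, 0) = (q1, 0, L) → [q1]□000010□
Step 14: δ(q1, □) = (qA, □, R) → □[qA]000010□

The machine reaches the accept state qA and halts.

Answer: Accept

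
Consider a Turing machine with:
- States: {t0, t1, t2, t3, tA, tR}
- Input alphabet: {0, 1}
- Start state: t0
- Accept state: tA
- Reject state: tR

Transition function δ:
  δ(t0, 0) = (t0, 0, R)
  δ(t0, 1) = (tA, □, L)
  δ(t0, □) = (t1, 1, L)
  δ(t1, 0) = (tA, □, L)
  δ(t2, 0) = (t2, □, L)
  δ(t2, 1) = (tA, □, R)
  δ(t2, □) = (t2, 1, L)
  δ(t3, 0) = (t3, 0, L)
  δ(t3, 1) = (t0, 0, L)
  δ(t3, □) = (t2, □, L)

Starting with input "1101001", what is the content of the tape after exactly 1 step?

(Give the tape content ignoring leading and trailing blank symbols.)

Execution trace:
Initial: [t0]1101001
Step 1: δ(t0, 1) = (tA, □, L) → [tA]□□101001

The machine reaches the accept state tA and halts.

After 1 step, the tape (ignoring leading/trailing blanks) is: 101001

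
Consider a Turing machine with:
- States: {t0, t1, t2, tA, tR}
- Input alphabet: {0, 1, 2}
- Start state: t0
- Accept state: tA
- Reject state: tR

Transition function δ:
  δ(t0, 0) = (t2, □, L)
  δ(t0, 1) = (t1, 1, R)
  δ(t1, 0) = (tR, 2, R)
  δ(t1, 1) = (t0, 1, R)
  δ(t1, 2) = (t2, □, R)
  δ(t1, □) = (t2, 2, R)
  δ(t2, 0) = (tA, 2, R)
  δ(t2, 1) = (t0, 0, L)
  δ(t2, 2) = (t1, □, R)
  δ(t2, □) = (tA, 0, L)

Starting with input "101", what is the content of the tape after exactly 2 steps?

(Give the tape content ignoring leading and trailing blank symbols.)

Execution trace:
Initial: [t0]101
Step 1: δ(t0, 1) = (t1, 1, R) → 1[t1]01
Step 2: δ(t1, 0) = (tR, 2, R) → 12[tR]1

The machine reaches the reject state tR and halts.

After 2 steps, the tape (ignoring leading/trailing blanks) is: 121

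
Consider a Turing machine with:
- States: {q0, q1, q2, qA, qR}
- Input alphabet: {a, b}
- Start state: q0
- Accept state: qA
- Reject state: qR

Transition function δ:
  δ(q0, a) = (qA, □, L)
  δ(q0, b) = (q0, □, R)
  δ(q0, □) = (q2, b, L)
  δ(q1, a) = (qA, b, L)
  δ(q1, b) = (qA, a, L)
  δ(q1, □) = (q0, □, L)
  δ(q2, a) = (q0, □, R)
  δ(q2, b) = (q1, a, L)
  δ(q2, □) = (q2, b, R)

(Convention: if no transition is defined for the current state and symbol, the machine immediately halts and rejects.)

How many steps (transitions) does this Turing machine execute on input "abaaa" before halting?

Execution trace:
Initial: [q0]abaaa
Step 1: δ(q0, a) = (qA, □, L) → [qA]□□baaa

The machine reaches the accept state qA and halts.

The machine executed 1 step before halting.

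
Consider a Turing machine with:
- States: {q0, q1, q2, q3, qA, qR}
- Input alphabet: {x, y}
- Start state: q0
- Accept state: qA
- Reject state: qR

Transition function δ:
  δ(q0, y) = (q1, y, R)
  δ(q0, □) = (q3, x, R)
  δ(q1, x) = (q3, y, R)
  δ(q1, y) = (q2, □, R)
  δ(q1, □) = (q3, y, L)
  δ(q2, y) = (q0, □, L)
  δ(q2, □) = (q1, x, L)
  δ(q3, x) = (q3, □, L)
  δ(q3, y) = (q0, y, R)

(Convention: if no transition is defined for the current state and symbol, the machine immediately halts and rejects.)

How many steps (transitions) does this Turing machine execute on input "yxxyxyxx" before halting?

Execution trace:
Initial: [q0]yxxyxyxx
Step 1: δ(q0, y) = (q1, y, R) → y[q1]xxyxyxx
Step 2: δ(q1, x) = (q3, y, R) → yy[q3]xyxyxx
Step 3: δ(q3, x) = (q3, □, L) → y[q3]y□yxyxx
Step 4: δ(q3, y) = (q0, y, R) → yy[q0]□yxyxx
Step 5: δ(q0, □) = (q3, x, R) → yyx[q3]yxyxx
Step 6: δ(q3, y) = (q0, y, R) → yyxy[q0]xyxx

No transition is defined for δ(q0, x). By convention the machine halts and rejects.

The machine executed 6 steps before halting.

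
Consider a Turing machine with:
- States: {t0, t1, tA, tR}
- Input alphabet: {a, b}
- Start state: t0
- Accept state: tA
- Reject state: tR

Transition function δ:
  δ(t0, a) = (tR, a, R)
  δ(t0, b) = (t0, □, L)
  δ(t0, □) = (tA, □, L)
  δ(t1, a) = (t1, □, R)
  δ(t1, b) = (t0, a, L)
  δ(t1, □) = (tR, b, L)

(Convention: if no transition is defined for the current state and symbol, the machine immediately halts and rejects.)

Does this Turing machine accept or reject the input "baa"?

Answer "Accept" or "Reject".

Execution trace:
Initial: [t0]baa
Step 1: δ(t0, b) = (t0, □, L) → [t0]□□aa
Step 2: δ(t0, □) = (tA, □, L) → [tA]□□□aa

The machine reaches the accept state tA and halts.

Answer: Accept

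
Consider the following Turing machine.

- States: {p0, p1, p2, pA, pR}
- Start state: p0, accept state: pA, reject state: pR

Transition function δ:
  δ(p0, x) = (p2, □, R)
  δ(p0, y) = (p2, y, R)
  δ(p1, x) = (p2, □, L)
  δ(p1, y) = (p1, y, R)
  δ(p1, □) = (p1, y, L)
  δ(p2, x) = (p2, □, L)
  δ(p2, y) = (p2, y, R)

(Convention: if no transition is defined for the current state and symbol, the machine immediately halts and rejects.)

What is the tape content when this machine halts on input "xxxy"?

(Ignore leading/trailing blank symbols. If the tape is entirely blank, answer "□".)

Execution trace:
Initial: [p0]xxxy
Step 1: δ(p0, x) = (p2, □, R) → □[p2]xxy
Step 2: δ(p2, x) = (p2, □, L) → [p2]□□xy

No transition is defined for δ(p2, □). By convention the machine halts and rejects.

Final tape (ignoring leading/trailing blanks): xy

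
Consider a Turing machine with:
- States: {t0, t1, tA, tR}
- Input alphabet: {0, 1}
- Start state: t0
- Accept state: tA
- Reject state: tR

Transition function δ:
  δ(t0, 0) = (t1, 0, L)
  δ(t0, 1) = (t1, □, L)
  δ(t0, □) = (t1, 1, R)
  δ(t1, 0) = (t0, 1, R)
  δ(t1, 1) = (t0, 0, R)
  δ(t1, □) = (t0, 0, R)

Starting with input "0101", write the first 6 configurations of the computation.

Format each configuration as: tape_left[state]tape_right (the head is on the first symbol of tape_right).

Transitions applied:
Step 1: δ(t0, 0) = (t1, 0, L)
Step 2: δ(t1, □) = (t0, 0, R)
Step 3: δ(t0, 0) = (t1, 0, L)
Step 4: δ(t1, 0) = (t0, 1, R)
Step 5: δ(t0, 0) = (t1, 0, L)

The first 6 configurations are:
[t0]0101 ⊢ [t1]□0101 ⊢ 0[t0]0101 ⊢ [t1]00101 ⊢ 1[t0]0101 ⊢ [t1]10101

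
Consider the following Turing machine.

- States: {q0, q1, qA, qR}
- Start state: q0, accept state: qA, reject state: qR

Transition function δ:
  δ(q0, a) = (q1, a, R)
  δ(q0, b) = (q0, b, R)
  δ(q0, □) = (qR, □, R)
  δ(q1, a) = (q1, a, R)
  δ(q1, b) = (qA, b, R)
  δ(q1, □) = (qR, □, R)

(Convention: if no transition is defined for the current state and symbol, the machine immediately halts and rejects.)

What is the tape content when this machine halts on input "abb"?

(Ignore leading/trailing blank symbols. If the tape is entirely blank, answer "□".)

Execution trace:
Initial: [q0]abb
Step 1: δ(q0, a) = (q1, a, R) → a[q1]bb
Step 2: δ(q1, b) = (qA, b, R) → ab[qA]b

The machine reaches the accept state qA and halts.

Final tape (ignoring leading/trailing blanks): abb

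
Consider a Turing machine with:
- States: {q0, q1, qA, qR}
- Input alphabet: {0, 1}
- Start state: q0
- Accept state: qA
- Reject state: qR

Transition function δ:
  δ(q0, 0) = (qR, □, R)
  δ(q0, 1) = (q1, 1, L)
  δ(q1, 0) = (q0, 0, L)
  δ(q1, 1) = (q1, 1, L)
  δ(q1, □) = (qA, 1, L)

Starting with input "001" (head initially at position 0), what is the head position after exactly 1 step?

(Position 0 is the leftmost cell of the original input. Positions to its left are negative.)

Execution trace (head position shown):
Step 0: [q0]001  (head at position 0)
Step 1: move right → □[qR]01  (head at position 1)

After 1 step, the head is at position 1.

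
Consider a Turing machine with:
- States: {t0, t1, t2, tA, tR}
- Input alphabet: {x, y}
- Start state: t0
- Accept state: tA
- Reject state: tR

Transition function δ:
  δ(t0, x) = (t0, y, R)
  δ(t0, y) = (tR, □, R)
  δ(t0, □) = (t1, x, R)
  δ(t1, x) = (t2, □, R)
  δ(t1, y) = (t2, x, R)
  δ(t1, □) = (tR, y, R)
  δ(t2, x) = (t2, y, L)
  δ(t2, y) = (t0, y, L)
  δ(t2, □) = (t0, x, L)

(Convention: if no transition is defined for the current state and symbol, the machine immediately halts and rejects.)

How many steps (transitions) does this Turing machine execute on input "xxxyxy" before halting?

Execution trace:
Initial: [t0]xxxyxy
Step 1: δ(t0, x) = (t0, y, R) → y[t0]xxyxy
Step 2: δ(t0, x) = (t0, y, R) → yy[t0]xyxy
Step 3: δ(t0, x) = (t0, y, R) → yyy[t0]yxy
Step 4: δ(t0, y) = (tR, □, R) → yyy□[tR]xy

The machine reaches the reject state tR and halts.

The machine executed 4 steps before halting.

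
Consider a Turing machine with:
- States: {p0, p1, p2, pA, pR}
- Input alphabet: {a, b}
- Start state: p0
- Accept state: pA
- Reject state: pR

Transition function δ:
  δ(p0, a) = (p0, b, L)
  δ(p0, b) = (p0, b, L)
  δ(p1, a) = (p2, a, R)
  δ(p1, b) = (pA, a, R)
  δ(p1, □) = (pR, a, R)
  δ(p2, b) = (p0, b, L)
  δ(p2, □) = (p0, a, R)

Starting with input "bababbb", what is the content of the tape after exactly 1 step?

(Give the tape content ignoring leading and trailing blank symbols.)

Execution trace:
Initial: [p0]bababbb
Step 1: δ(p0, b) = (p0, b, L) → [p0]□bababbb

No transition is defined for δ(p0, □). By convention the machine halts and rejects.

After 1 step, the tape (ignoring leading/trailing blanks) is: bababbb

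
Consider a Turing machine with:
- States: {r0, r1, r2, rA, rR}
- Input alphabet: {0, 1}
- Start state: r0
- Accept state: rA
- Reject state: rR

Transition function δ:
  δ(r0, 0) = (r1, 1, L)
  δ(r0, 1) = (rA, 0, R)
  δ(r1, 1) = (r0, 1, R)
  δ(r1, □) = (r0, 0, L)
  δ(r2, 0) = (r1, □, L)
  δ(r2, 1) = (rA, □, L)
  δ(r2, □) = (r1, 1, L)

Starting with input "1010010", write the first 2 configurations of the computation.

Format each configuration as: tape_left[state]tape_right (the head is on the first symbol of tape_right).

Transitions applied:
Step 1: δ(r0, 1) = (rA, 0, R)

The first 2 configurations are:
[r0]1010010 ⊢ 0[rA]010010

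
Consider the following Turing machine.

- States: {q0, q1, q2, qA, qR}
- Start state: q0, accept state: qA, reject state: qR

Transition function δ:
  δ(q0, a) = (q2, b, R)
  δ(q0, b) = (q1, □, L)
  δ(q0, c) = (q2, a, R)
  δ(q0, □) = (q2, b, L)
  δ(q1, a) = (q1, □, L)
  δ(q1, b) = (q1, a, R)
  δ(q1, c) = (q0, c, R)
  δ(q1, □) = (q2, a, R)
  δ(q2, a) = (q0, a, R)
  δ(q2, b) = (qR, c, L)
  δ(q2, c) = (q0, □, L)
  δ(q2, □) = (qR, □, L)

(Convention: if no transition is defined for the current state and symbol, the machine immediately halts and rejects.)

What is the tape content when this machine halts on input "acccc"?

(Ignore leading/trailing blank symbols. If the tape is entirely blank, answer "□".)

Execution trace:
Initial: [q0]acccc
Step 1: δ(q0, a) = (q2, b, R) → b[q2]cccc
Step 2: δ(q2, c) = (q0, □, L) → [q0]b□ccc
Step 3: δ(q0, b) = (q1, □, L) → [q1]□□□ccc
Step 4: δ(q1, □) = (q2, a, R) → a[q2]□□ccc
Step 5: δ(q2, □) = (qR, □, L) → [qR]a□□ccc

The machine reaches the reject state qR and halts.

Final tape (ignoring leading/trailing blanks): a□□ccc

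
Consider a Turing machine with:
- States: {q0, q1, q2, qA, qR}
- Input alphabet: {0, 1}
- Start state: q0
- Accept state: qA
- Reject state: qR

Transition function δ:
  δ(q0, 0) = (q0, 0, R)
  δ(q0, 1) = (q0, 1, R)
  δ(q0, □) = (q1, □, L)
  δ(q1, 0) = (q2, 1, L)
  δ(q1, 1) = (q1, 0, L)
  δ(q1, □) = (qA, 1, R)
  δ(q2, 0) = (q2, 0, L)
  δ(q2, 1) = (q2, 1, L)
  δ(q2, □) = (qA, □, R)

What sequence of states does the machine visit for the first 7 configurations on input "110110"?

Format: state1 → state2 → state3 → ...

Execution trace:
Initial: [q0]110110
Step 1: δ(q0, 1) = (q0, 1, R) → 1[q0]10110
Step 2: δ(q0, 1) = (q0, 1, R) → 11[q0]0110
Step 3: δ(q0, 0) = (q0, 0, R) → 110[q0]110
Step 4: δ(q0, 1) = (q0, 1, R) → 1101[q0]10
Step 5: δ(q0, 1) = (q0, 1, R) → 11011[q0]0
Step 6: δ(q0, 0) = (q0, 0, R) → 110110[q0]□

State sequence: q0 → q0 → q0 → q0 → q0 → q0 → q0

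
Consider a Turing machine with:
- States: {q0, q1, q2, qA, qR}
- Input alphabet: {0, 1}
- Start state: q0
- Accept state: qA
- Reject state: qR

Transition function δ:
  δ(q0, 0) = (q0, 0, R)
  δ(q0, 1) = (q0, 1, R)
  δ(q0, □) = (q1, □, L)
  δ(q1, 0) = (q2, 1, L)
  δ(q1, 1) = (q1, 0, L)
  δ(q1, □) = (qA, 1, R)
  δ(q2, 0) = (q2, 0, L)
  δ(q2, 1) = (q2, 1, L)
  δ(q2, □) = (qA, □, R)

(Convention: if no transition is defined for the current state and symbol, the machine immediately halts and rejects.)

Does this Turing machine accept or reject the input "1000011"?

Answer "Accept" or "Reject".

Execution trace:
Initial: [q0]1000011
Step 1: δ(q0, 1) = (q0, 1, R) → 1[q0]000011
Step 2: δ(q0, 0) = (q0, 0, R) → 10[q0]00011
Step 3: δ(q0, 0) = (q0, 0, R) → 100[q0]0011
Step 4: δ(q0, 0) = (q0, 0, R) → 1000[q0]011
Step 5: δ(q0, 0) = (q0, 0, R) → 10000[q0]11
Step 6: δ(q0, 1) = (q0, 1, R) → 100001[q0]1
Step 7: δ(q0, 1) = (q0, 1, R) → 1000011[q0]□
Step 8: δ(q0, □) = (q1, □, L) → 100001[q1]1□
Step 9: δ(q1, 1) = (q1, 0, L) → 10000[q1]10□
Step 10: δ(q1, 1) = (q1, 0, L) → 1000[q1]000□
Step 11: δ(q1, 0) = (q2, 1, L) → 100[q2]0100□
Step 12: δ(q2, 0) = (q2, 0, L) → 10[q2]00100□
Step 13: δ(q2, 0) = (q2, 0, L) → 1[q2]000100□
Step 14: δ(q2, 0) = (q2, 0, L) → [q2]1000100□
Step 15: δ(q2, 1) = (q2, 1, L) → [q2]□1000100□
Step 16: δ(q2, □) = (qA, □, R) → □[qA]1000100□

The machine reaches the accept state qA and halts.

Answer: Accept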